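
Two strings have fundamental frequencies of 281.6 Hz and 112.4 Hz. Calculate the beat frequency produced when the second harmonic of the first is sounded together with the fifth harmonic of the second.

1.2 Hz

Second harmonic of the first: 2·281.6 = 563.2 Hz.
Fifth harmonic of the second: 5·112.4 = 562.0 Hz.
f_beat = |563.2 − 562.0| = 1.2 Hz.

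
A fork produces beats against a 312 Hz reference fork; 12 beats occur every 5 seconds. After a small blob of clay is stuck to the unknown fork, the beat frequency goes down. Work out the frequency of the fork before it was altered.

Beat frequency = 12/5 = 2.4 Hz.
|f − 312| = 2.4, so the fork was at either 309.6 Hz or 314.4 Hz.
Adding mass to a fork lowers its frequency; the adjustment lowers the fork's frequency.
The beat rate fell, so the adjustment moved the fork toward 312 Hz — it must have started above the reference.

314.4 Hz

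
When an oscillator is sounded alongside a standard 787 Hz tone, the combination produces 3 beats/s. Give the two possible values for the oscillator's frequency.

|f − 787| = 3, so f = 787 ± 3.

784 Hz or 790 Hz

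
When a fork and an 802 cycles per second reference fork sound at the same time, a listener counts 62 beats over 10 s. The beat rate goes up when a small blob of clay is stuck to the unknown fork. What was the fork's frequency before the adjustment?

795.8 Hz

Beat frequency = 62/10 = 6.2 Hz.
|f − 802| = 6.2, so the fork was at either 795.8 Hz or 808.2 Hz.
Adding mass to a fork lowers its frequency; the adjustment lowers the fork's frequency.
The beat rate rose, so the adjustment moved the fork further from 802 Hz — it was already below the reference.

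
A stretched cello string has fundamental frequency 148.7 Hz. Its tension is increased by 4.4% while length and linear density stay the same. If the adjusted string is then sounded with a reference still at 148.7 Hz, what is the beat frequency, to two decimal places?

3.24 Hz

For a string, f ∝ √T, so the new frequency is 148.7·√1.044 = 151.9362 Hz.
f_beat = |151.9362 − 148.7| = 3.24 Hz.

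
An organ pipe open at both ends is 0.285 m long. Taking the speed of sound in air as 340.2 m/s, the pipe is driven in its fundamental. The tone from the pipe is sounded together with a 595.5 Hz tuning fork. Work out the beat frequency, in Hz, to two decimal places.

Open pipe: f_n = n·v/(2L) = 1·340.2/(2·0.285) = 596.8421 Hz.
f_beat = |596.8421 − 595.5| = 1.34 Hz.

1.34 Hz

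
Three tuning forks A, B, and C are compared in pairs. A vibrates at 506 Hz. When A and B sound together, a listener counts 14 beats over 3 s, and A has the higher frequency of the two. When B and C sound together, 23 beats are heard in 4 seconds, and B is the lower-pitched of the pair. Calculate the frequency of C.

507.0833 Hz

A–B: Beat frequency = 14/3 = 4.6667 Hz.
B is below A, so f_B = 506 − 4.6667 = 501.3333 Hz.
B–C: Beat frequency = 23/4 = 5.75 Hz.
C is above B, so f_C = 501.3333 + 5.75 = 507.0833 Hz.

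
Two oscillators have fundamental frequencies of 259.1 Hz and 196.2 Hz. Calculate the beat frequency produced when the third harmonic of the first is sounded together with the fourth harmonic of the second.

7.5 Hz

Third harmonic of the first: 3·259.1 = 777.3 Hz.
Fourth harmonic of the second: 4·196.2 = 784.8 Hz.
f_beat = |777.3 − 784.8| = 7.5 Hz.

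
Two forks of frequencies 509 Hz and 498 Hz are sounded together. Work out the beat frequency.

f_beat = |f₁ − f₂|.
|509 − 498| = 11 Hz.

11 Hz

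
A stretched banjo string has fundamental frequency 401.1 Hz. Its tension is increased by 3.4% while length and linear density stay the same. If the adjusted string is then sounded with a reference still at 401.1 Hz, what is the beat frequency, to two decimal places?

For a string, f ∝ √T, so the new frequency is 401.1·√1.034 = 407.8617 Hz.
f_beat = |407.8617 − 401.1| = 6.76 Hz.

6.76 Hz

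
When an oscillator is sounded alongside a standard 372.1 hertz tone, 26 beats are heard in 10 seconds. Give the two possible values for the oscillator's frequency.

Beat frequency = 26/10 = 2.6 Hz.
|f − 372.1| = 2.6, so f = 372.1 ± 2.6.

369.5 Hz or 374.7 Hz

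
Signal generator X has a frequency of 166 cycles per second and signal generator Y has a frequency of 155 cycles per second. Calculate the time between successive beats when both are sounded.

0.091 s

f_beat = |166 − 155| = 11 Hz.
Beat period T = 1 / f_beat = 1 / 11 s.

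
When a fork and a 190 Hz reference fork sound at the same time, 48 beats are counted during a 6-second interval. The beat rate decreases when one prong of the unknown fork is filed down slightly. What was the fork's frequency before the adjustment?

Beat frequency = 48/6 = 8 Hz.
|f − 190| = 8, so the fork was at either 182 Hz or 198 Hz.
Filing a prong removes mass and raises the fork's frequency; the adjustment raises the fork's frequency.
The beat rate fell, so the adjustment moved the fork toward 190 Hz — it must have started below the reference.

182 Hz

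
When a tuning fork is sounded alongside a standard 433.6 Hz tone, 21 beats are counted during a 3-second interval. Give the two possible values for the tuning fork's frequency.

Beat frequency = 21/3 = 7 Hz.
|f − 433.6| = 7, so f = 433.6 ± 7.

426.6 Hz or 440.6 Hz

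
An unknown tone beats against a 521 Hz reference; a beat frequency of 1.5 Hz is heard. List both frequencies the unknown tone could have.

519.5 Hz or 522.5 Hz

|f − 521| = 1.5, so f = 521 ± 1.5.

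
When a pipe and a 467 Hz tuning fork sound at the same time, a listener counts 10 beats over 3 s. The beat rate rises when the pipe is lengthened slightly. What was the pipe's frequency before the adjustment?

Beat frequency = 10/3 = 3.3333 Hz.
|f − 467| = 3.3333, so the pipe was at either 463.6667 Hz or 470.3333 Hz.
A longer pipe has a lower fundamental; the adjustment lowers the pipe's frequency.
The beat rate rose, so the adjustment moved the pipe further from 467 Hz — it was already below the reference.

463.6667 Hz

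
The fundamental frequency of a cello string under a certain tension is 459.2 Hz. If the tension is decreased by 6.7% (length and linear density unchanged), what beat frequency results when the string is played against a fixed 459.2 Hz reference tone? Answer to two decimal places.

15.65 Hz

For a string, f ∝ √T, so the new frequency is 459.2·√0.933 = 443.5501 Hz.
f_beat = |443.5501 − 459.2| = 15.65 Hz.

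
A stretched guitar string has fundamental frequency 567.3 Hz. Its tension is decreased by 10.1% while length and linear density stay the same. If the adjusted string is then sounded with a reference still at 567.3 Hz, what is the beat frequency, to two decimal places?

29.41 Hz

For a string, f ∝ √T, so the new frequency is 567.3·√0.899 = 537.8890 Hz.
f_beat = |537.8890 − 567.3| = 29.41 Hz.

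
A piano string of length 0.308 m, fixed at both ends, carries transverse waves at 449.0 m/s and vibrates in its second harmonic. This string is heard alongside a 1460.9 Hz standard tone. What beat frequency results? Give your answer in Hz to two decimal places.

3.11 Hz

For a string fixed at both ends, f_n = n·v/(2L) = 2·449.0/(2·0.308) = 1457.7922 Hz.
f_beat = |1457.7922 − 1460.9| = 3.11 Hz.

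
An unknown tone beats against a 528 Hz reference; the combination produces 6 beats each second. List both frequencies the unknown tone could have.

|f − 528| = 6, so f = 528 ± 6.

522 Hz or 534 Hz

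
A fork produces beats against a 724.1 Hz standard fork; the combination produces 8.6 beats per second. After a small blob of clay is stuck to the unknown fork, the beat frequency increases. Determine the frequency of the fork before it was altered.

|f − 724.1| = 8.6, so the fork was at either 715.5 Hz or 732.7 Hz.
Adding mass to a fork lowers its frequency; the adjustment lowers the fork's frequency.
The beat rate rose, so the adjustment moved the fork further from 724.1 Hz — it was already below the reference.

715.5 Hz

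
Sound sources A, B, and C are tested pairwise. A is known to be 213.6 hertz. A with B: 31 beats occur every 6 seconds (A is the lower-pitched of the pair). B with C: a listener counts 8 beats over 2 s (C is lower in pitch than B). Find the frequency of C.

A–B: Beat frequency = 31/6 = 5.1667 Hz.
B is above A, so f_B = 213.6 + 5.1667 = 218.7667 Hz.
B–C: Beat frequency = 8/2 = 4 Hz.
C is below B, so f_C = 218.7667 − 4 = 214.7667 Hz.

214.7667 Hz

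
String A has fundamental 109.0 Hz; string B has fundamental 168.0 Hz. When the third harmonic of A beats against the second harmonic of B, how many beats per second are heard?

Third harmonic of the first: 3·109.0 = 327.0 Hz.
Second harmonic of the second: 2·168.0 = 336.0 Hz.
f_beat = |327.0 − 336.0| = 9.0 Hz.

9.0 Hz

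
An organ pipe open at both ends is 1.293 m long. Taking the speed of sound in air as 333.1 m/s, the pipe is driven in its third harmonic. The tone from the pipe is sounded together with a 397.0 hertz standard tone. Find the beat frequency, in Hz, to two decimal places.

10.57 Hz

Open pipe: f_n = n·v/(2L) = 3·333.1/(2·1.293) = 386.4269 Hz.
f_beat = |386.4269 − 397.0| = 10.57 Hz.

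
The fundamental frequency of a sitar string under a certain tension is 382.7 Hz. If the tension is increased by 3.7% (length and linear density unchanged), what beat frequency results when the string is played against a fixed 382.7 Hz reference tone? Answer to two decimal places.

7.02 Hz

For a string, f ∝ √T, so the new frequency is 382.7·√1.037 = 389.7156 Hz.
f_beat = |389.7156 − 382.7| = 7.02 Hz.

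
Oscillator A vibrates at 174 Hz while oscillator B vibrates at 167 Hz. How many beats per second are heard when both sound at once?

7 Hz

f_beat = |f₁ − f₂|.
|174 − 167| = 7 Hz.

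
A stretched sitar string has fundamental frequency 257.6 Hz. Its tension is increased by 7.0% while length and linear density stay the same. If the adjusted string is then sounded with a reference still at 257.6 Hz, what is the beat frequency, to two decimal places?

For a string, f ∝ √T, so the new frequency is 257.6·√1.070 = 266.4635 Hz.
f_beat = |266.4635 − 257.6| = 8.86 Hz.

8.86 Hz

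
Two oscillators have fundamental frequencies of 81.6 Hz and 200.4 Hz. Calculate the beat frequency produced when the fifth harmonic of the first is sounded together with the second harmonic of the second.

7.2 Hz

Fifth harmonic of the first: 5·81.6 = 408.0 Hz.
Second harmonic of the second: 2·200.4 = 400.8 Hz.
f_beat = |408.0 − 400.8| = 7.2 Hz.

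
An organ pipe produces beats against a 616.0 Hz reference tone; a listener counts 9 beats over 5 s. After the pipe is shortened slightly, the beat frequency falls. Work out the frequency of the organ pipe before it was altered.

614.2 Hz

Beat frequency = 9/5 = 1.8 Hz.
|f − 616.0| = 1.8, so the organ pipe was at either 614.2 Hz or 617.8 Hz.
A shorter pipe has a higher fundamental; the adjustment raises the organ pipe's frequency.
The beat rate fell, so the adjustment moved the organ pipe toward 616.0 Hz — it must have started below the reference.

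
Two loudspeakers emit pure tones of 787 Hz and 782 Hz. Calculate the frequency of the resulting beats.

5 Hz

f_beat = |f₁ − f₂|.
|787 − 782| = 5 Hz.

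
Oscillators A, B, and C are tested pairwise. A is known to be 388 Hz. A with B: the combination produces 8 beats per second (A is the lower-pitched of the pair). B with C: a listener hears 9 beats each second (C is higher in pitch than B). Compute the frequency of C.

405 Hz

B is above A, so f_B = 388 + 8 = 396 Hz.
C is above B, so f_C = 396 + 9 = 405 Hz.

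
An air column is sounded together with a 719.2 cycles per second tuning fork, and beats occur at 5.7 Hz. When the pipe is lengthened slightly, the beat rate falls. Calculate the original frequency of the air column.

|f − 719.2| = 5.7, so the air column was at either 713.5 Hz or 724.9 Hz.
A longer pipe has a lower fundamental; the adjustment lowers the air column's frequency.
The beat rate fell, so the adjustment moved the air column toward 719.2 Hz — it must have started above the reference.

724.9 Hz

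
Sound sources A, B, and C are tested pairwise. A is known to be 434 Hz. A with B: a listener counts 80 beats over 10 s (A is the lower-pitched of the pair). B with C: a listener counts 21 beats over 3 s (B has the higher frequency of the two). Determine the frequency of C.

A–B: Beat frequency = 80/10 = 8 Hz.
B is above A, so f_B = 434 + 8 = 442 Hz.
B–C: Beat frequency = 21/3 = 7 Hz.
C is below B, so f_C = 442 − 7 = 435 Hz.

435 Hz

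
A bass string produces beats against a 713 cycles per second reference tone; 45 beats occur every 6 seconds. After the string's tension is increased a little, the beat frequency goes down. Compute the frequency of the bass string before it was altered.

Beat frequency = 45/6 = 7.5 Hz.
|f − 713| = 7.5, so the bass string was at either 705.5 Hz or 720.5 Hz.
Higher tension means higher frequency; the adjustment raises the bass string's frequency.
The beat rate fell, so the adjustment moved the bass string toward 713 Hz — it must have started below the reference.

705.5 Hz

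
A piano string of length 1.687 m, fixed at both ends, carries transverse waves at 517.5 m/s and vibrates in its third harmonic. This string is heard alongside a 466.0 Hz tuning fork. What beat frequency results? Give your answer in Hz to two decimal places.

For a string fixed at both ends, f_n = n·v/(2L) = 3·517.5/(2·1.687) = 460.1363 Hz.
f_beat = |460.1363 − 466.0| = 5.86 Hz.

5.86 Hz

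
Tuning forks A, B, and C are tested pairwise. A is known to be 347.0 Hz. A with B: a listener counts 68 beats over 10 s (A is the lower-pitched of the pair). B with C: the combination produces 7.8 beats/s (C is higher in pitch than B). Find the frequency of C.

361.6 Hz

A–B: Beat frequency = 68/10 = 6.8 Hz.
B is above A, so f_B = 347.0 + 6.8 = 353.8 Hz.
C is above B, so f_C = 353.8 + 7.8 = 361.6 Hz.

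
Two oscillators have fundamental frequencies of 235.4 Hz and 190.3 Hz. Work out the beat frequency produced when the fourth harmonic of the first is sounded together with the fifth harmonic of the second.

Fourth harmonic of the first: 4·235.4 = 941.6 Hz.
Fifth harmonic of the second: 5·190.3 = 951.5 Hz.
f_beat = |941.6 − 951.5| = 9.9 Hz.

9.9 Hz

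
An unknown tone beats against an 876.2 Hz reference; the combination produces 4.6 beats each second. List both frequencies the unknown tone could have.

|f − 876.2| = 4.6, so f = 876.2 ± 4.6.

871.6 Hz or 880.8 Hz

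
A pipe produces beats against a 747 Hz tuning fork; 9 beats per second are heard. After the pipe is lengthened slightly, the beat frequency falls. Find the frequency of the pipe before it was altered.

756 Hz

|f − 747| = 9, so the pipe was at either 738 Hz or 756 Hz.
A longer pipe has a lower fundamental; the adjustment lowers the pipe's frequency.
The beat rate fell, so the adjustment moved the pipe toward 747 Hz — it must have started above the reference.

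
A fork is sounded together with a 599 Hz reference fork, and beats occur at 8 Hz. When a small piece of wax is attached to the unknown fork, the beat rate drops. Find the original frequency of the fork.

|f − 599| = 8, so the fork was at either 591 Hz or 607 Hz.
Loading a fork with wax lowers its frequency; the adjustment lowers the fork's frequency.
The beat rate fell, so the adjustment moved the fork toward 599 Hz — it must have started above the reference.

607 Hz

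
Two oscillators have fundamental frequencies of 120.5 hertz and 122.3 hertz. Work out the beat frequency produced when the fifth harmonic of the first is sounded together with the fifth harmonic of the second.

Fifth harmonic of the first: 5·120.5 = 602.5 Hz.
Fifth harmonic of the second: 5·122.3 = 611.5 Hz.
f_beat = |602.5 − 611.5| = 9.0 Hz.

9.0 Hz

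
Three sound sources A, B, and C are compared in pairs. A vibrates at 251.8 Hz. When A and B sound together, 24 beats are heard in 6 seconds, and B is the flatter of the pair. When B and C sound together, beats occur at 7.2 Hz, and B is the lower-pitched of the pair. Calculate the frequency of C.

A–B: Beat frequency = 24/6 = 4 Hz.
B is below A, so f_B = 251.8 − 4 = 247.8 Hz.
C is above B, so f_C = 247.8 + 7.2 = 255 Hz.

255 Hz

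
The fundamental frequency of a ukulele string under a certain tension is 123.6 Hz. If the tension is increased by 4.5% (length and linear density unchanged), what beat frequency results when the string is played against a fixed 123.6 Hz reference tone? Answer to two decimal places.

2.75 Hz

For a string, f ∝ √T, so the new frequency is 123.6·√1.045 = 126.3504 Hz.
f_beat = |126.3504 − 123.6| = 2.75 Hz.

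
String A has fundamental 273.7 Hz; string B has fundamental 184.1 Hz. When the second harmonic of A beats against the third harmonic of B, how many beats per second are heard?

Second harmonic of the first: 2·273.7 = 547.4 Hz.
Third harmonic of the second: 3·184.1 = 552.3 Hz.
f_beat = |547.4 − 552.3| = 4.9 Hz.

4.9 Hz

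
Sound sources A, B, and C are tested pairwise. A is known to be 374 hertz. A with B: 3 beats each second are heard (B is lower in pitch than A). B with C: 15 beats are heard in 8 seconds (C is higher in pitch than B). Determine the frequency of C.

B is below A, so f_B = 374 − 3 = 371 Hz.
B–C: Beat frequency = 15/8 = 1.875 Hz.
C is above B, so f_C = 371 + 1.875 = 372.875 Hz.

372.875 Hz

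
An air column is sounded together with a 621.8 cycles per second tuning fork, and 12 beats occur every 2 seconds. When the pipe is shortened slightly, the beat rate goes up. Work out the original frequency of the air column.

627.8 Hz

Beat frequency = 12/2 = 6 Hz.
|f − 621.8| = 6, so the air column was at either 615.8 Hz or 627.8 Hz.
A shorter pipe has a higher fundamental; the adjustment raises the air column's frequency.
The beat rate rose, so the adjustment moved the air column further from 621.8 Hz — it was already above the reference.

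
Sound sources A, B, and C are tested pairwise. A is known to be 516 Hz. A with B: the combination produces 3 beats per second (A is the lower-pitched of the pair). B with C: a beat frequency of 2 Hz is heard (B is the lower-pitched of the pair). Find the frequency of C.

521 Hz

B is above A, so f_B = 516 + 3 = 519 Hz.
C is above B, so f_C = 519 + 2 = 521 Hz.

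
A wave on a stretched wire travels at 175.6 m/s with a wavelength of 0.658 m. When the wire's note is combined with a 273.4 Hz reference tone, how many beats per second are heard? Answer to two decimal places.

6.53 Hz

Source frequency f = v/λ = 175.6/0.658 = 266.8693 Hz.
f_beat = |266.8693 − 273.4| = 6.53 Hz.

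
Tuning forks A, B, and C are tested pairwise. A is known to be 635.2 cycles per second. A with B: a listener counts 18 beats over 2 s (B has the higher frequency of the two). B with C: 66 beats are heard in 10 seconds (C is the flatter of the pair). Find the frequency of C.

A–B: Beat frequency = 18/2 = 9 Hz.
B is above A, so f_B = 635.2 + 9 = 644.2 Hz.
B–C: Beat frequency = 66/10 = 6.6 Hz.
C is below B, so f_C = 644.2 − 6.6 = 637.6 Hz.

637.6 Hz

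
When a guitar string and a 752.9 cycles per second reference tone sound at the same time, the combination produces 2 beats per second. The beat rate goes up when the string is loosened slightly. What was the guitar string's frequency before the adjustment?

|f − 752.9| = 2, so the guitar string was at either 750.9 Hz or 754.9 Hz.
Reducing tension lowers a string's frequency; the adjustment lowers the guitar string's frequency.
The beat rate rose, so the adjustment moved the guitar string further from 752.9 Hz — it was already below the reference.

750.9 Hz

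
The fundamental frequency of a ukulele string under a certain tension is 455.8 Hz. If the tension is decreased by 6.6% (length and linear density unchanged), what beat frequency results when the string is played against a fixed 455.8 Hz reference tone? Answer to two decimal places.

For a string, f ∝ √T, so the new frequency is 455.8·√0.934 = 440.5019 Hz.
f_beat = |440.5019 − 455.8| = 15.30 Hz.

15.30 Hz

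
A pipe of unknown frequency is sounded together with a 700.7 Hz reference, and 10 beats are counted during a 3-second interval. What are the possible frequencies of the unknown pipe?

697.3667 Hz or 704.0333 Hz

Beat frequency = 10/3 = 3.3333 Hz.
|f − 700.7| = 3.3333, so f = 700.7 ± 3.3333.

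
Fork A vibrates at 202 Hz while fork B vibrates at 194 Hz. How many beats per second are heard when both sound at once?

The beat frequency equals the magnitude of the frequency difference.
|202 − 194| = 8 Hz.

8 Hz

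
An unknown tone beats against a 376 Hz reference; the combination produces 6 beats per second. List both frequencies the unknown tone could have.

370 Hz or 382 Hz

|f − 376| = 6, so f = 376 ± 6.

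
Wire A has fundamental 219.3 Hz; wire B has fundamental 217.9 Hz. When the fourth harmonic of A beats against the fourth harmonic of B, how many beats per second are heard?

Fourth harmonic of the first: 4·219.3 = 877.2 Hz.
Fourth harmonic of the second: 4·217.9 = 871.6 Hz.
f_beat = |877.2 − 871.6| = 5.6 Hz.

5.6 Hz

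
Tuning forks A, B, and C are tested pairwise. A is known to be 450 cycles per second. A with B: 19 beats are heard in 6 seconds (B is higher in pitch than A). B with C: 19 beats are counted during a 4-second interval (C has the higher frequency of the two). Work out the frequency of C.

457.9167 Hz

A–B: Beat frequency = 19/6 = 3.1667 Hz.
B is above A, so f_B = 450 + 3.1667 = 453.1667 Hz.
B–C: Beat frequency = 19/4 = 4.75 Hz.
C is above B, so f_C = 453.1667 + 4.75 = 457.9167 Hz.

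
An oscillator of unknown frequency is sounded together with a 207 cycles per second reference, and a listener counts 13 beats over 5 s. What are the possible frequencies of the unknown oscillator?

Beat frequency = 13/5 = 2.6 Hz.
|f − 207| = 2.6, so f = 207 ± 2.6.

204.4 Hz or 209.6 Hz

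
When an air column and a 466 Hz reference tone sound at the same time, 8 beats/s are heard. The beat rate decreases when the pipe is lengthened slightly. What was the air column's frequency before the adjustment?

474 Hz

|f − 466| = 8, so the air column was at either 458 Hz or 474 Hz.
A longer pipe has a lower fundamental; the adjustment lowers the air column's frequency.
The beat rate fell, so the adjustment moved the air column toward 466 Hz — it must have started above the reference.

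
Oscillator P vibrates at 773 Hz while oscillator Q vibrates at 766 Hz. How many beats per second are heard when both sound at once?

f_beat = |f₁ − f₂|.
|773 − 766| = 7 Hz.

7 Hz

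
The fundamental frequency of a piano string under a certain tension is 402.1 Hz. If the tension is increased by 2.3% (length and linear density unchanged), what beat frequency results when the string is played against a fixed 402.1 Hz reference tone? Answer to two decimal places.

For a string, f ∝ √T, so the new frequency is 402.1·√1.023 = 406.6979 Hz.
f_beat = |406.6979 − 402.1| = 4.60 Hz.

4.60 Hz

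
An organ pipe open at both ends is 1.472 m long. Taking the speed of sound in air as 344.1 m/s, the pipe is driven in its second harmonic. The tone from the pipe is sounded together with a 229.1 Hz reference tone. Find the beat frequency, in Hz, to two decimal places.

4.66 Hz

Open pipe: f_n = n·v/(2L) = 2·344.1/(2·1.472) = 233.7636 Hz.
f_beat = |233.7636 − 229.1| = 4.66 Hz.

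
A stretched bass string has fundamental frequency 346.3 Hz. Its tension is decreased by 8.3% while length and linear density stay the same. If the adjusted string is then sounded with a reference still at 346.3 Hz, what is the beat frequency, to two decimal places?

14.68 Hz

For a string, f ∝ √T, so the new frequency is 346.3·√0.917 = 331.6173 Hz.
f_beat = |331.6173 − 346.3| = 14.68 Hz.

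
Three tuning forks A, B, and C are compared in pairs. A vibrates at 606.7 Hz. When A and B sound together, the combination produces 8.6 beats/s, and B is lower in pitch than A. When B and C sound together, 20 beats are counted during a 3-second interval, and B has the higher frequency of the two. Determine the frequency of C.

591.4333 Hz

B is below A, so f_B = 606.7 − 8.6 = 598.1 Hz.
B–C: Beat frequency = 20/3 = 6.6667 Hz.
C is below B, so f_C = 598.1 − 6.6667 = 591.4333 Hz.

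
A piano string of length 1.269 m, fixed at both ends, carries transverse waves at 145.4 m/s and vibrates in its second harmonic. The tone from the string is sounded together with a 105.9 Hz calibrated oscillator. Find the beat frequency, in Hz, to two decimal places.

8.68 Hz

For a string fixed at both ends, f_n = n·v/(2L) = 2·145.4/(2·1.269) = 114.5784 Hz.
f_beat = |114.5784 − 105.9| = 8.68 Hz.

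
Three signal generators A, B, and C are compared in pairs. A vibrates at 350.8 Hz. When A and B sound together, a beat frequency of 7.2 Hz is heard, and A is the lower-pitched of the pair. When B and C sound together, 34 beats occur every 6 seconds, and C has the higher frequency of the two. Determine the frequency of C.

B is above A, so f_B = 350.8 + 7.2 = 358 Hz.
B–C: Beat frequency = 34/6 = 5.6667 Hz.
C is above B, so f_C = 358 + 5.6667 = 363.6667 Hz.

363.6667 Hz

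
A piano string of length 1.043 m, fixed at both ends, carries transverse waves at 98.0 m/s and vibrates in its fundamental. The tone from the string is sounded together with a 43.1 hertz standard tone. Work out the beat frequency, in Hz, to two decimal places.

For a string fixed at both ends, f_n = n·v/(2L) = 1·98.0/(2·1.043) = 46.9799 Hz.
f_beat = |46.9799 − 43.1| = 3.88 Hz.

3.88 Hz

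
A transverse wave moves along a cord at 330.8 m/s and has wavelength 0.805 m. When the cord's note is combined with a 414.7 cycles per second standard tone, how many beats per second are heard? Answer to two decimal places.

3.77 Hz

Source frequency f = v/λ = 330.8/0.805 = 410.9317 Hz.
f_beat = |410.9317 − 414.7| = 3.77 Hz.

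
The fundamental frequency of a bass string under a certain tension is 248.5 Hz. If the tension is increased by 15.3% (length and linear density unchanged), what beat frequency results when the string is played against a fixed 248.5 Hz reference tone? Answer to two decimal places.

18.33 Hz

For a string, f ∝ √T, so the new frequency is 248.5·√1.153 = 266.8339 Hz.
f_beat = |266.8339 − 248.5| = 18.33 Hz.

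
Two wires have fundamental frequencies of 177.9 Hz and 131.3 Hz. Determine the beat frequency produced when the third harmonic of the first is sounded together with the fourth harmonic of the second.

8.5 Hz

Third harmonic of the first: 3·177.9 = 533.7 Hz.
Fourth harmonic of the second: 4·131.3 = 525.2 Hz.
f_beat = |533.7 − 525.2| = 8.5 Hz.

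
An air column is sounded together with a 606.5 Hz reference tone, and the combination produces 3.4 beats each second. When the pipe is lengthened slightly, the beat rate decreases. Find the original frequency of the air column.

|f − 606.5| = 3.4, so the air column was at either 603.1 Hz or 609.9 Hz.
A longer pipe has a lower fundamental; the adjustment lowers the air column's frequency.
The beat rate fell, so the adjustment moved the air column toward 606.5 Hz — it must have started above the reference.

609.9 Hz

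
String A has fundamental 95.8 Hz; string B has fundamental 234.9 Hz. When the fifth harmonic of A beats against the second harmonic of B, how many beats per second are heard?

9.2 Hz

Fifth harmonic of the first: 5·95.8 = 479.0 Hz.
Second harmonic of the second: 2·234.9 = 469.8 Hz.
f_beat = |479.0 − 469.8| = 9.2 Hz.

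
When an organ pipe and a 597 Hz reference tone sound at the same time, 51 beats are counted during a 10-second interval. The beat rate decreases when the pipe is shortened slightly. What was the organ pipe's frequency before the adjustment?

Beat frequency = 51/10 = 5.1 Hz.
|f − 597| = 5.1, so the organ pipe was at either 591.9 Hz or 602.1 Hz.
A shorter pipe has a higher fundamental; the adjustment raises the organ pipe's frequency.
The beat rate fell, so the adjustment moved the organ pipe toward 597 Hz — it must have started below the reference.

591.9 Hz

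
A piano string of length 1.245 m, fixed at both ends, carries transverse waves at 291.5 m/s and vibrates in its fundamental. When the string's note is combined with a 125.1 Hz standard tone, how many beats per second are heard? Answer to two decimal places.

For a string fixed at both ends, f_n = n·v/(2L) = 1·291.5/(2·1.245) = 117.0683 Hz.
f_beat = |117.0683 − 125.1| = 8.03 Hz.

8.03 Hz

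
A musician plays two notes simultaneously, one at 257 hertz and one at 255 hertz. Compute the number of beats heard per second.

2 Hz

The beat frequency equals the magnitude of the frequency difference.
|257 − 255| = 2 Hz.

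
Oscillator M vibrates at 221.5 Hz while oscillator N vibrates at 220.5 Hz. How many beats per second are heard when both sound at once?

Beats arise from superposition of two nearby frequencies; the beat rate is |f₁ − f₂|.
|221.5 − 220.5| = 1 Hz.

1 Hz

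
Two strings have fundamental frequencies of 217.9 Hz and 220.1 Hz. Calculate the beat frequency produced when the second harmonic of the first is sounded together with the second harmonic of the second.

4.4 Hz

Second harmonic of the first: 2·217.9 = 435.8 Hz.
Second harmonic of the second: 2·220.1 = 440.2 Hz.
f_beat = |435.8 − 440.2| = 4.4 Hz.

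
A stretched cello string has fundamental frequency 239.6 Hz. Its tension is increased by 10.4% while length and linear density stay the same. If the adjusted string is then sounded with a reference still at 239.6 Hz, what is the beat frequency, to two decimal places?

For a string, f ∝ √T, so the new frequency is 239.6·√1.104 = 251.7511 Hz.
f_beat = |251.7511 − 239.6| = 12.15 Hz.

12.15 Hz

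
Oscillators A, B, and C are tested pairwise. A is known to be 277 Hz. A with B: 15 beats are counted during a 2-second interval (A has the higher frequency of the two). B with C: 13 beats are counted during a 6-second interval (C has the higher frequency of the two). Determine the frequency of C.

A–B: Beat frequency = 15/2 = 7.5 Hz.
B is below A, so f_B = 277 − 7.5 = 269.5 Hz.
B–C: Beat frequency = 13/6 = 2.1667 Hz.
C is above B, so f_C = 269.5 + 2.1667 = 271.6667 Hz.

271.6667 Hz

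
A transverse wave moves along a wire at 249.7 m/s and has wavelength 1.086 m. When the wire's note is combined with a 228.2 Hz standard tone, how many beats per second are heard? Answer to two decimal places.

Source frequency f = v/λ = 249.7/1.086 = 229.9263 Hz.
f_beat = |229.9263 − 228.2| = 1.73 Hz.

1.73 Hz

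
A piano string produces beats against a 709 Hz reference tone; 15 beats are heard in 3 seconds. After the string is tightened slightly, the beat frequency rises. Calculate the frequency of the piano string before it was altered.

714 Hz

Beat frequency = 15/3 = 5 Hz.
|f − 709| = 5, so the piano string was at either 704 Hz or 714 Hz.
Increasing tension raises a string's frequency; the adjustment raises the piano string's frequency.
The beat rate rose, so the adjustment moved the piano string further from 709 Hz — it was already above the reference.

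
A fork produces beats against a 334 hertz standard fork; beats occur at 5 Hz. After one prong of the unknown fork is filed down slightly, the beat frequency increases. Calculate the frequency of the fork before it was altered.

|f − 334| = 5, so the fork was at either 329 Hz or 339 Hz.
Filing a prong removes mass and raises the fork's frequency; the adjustment raises the fork's frequency.
The beat rate rose, so the adjustment moved the fork further from 334 Hz — it was already above the reference.

339 Hz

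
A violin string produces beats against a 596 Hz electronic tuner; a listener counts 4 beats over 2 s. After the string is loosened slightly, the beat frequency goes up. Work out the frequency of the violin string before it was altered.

Beat frequency = 4/2 = 2 Hz.
|f − 596| = 2, so the violin string was at either 594 Hz or 598 Hz.
Reducing tension lowers a string's frequency; the adjustment lowers the violin string's frequency.
The beat rate rose, so the adjustment moved the violin string further from 596 Hz — it was already below the reference.

594 Hz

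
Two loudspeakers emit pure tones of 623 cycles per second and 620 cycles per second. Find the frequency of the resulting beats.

Beats arise from superposition of two nearby frequencies; the beat rate is |f₁ − f₂|.
|623 − 620| = 3 Hz.

3 Hz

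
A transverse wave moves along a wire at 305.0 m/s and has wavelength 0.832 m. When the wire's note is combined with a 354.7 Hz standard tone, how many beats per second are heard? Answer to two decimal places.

11.89 Hz

Source frequency f = v/λ = 305.0/0.832 = 366.5865 Hz.
f_beat = |366.5865 − 354.7| = 11.89 Hz.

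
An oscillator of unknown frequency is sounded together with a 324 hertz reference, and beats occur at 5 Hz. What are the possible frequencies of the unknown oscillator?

319 Hz or 329 Hz

|f − 324| = 5, so f = 324 ± 5.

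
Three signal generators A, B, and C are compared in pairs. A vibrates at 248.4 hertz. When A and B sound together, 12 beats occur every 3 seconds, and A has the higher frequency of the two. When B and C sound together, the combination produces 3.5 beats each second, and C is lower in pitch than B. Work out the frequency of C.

A–B: Beat frequency = 12/3 = 4 Hz.
B is below A, so f_B = 248.4 − 4 = 244.4 Hz.
C is below B, so f_C = 244.4 − 3.5 = 240.9 Hz.

240.9 Hz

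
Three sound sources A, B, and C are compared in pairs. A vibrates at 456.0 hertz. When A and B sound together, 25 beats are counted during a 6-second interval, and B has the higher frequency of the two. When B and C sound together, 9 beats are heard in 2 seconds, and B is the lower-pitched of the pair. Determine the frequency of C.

464.6667 Hz

A–B: Beat frequency = 25/6 = 4.1667 Hz.
B is above A, so f_B = 456.0 + 4.1667 = 460.1667 Hz.
B–C: Beat frequency = 9/2 = 4.5 Hz.
C is above B, so f_C = 460.1667 + 4.5 = 464.6667 Hz.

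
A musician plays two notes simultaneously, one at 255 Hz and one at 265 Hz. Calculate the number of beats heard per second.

10 Hz

f_beat = |f₁ − f₂|.
|255 − 265| = 10 Hz.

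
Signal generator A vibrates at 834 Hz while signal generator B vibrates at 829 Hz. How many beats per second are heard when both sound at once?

5 Hz

f_beat = |f₁ − f₂|.
|834 − 829| = 5 Hz.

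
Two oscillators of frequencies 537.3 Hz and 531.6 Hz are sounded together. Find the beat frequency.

5.7 Hz

Beats arise from superposition of two nearby frequencies; the beat rate is |f₁ − f₂|.
|537.3 − 531.6| = 5.7 Hz.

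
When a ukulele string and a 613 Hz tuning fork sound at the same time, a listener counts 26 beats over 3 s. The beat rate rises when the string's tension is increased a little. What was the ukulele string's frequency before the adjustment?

621.6667 Hz

Beat frequency = 26/3 = 8.6667 Hz.
|f − 613| = 8.6667, so the ukulele string was at either 604.3333 Hz or 621.6667 Hz.
Higher tension means higher frequency; the adjustment raises the ukulele string's frequency.
The beat rate rose, so the adjustment moved the ukulele string further from 613 Hz — it was already above the reference.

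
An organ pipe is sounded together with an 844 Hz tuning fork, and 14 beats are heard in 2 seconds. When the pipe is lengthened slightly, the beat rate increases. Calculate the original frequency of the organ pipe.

Beat frequency = 14/2 = 7 Hz.
|f − 844| = 7, so the organ pipe was at either 837 Hz or 851 Hz.
A longer pipe has a lower fundamental; the adjustment lowers the organ pipe's frequency.
The beat rate rose, so the adjustment moved the organ pipe further from 844 Hz — it was already below the reference.

837 Hz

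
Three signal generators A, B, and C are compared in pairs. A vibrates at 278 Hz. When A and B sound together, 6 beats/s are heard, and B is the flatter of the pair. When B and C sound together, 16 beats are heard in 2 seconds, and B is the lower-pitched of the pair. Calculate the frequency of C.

280 Hz

B is below A, so f_B = 278 − 6 = 272 Hz.
B–C: Beat frequency = 16/2 = 8 Hz.
C is above B, so f_C = 272 + 8 = 280 Hz.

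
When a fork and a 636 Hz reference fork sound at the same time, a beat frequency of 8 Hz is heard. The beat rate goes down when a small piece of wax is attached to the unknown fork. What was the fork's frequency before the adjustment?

|f − 636| = 8, so the fork was at either 628 Hz or 644 Hz.
Loading a fork with wax lowers its frequency; the adjustment lowers the fork's frequency.
The beat rate fell, so the adjustment moved the fork toward 636 Hz — it must have started above the reference.

644 Hz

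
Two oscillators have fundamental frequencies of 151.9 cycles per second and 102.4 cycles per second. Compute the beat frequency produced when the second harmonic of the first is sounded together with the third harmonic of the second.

Second harmonic of the first: 2·151.9 = 303.8 Hz.
Third harmonic of the second: 3·102.4 = 307.2 Hz.
f_beat = |303.8 − 307.2| = 3.4 Hz.

3.4 Hz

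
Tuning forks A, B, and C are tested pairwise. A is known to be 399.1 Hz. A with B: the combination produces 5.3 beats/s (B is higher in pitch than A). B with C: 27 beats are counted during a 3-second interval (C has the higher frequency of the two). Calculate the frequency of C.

B is above A, so f_B = 399.1 + 5.3 = 404.4 Hz.
B–C: Beat frequency = 27/3 = 9 Hz.
C is above B, so f_C = 404.4 + 9 = 413.4 Hz.

413.4 Hz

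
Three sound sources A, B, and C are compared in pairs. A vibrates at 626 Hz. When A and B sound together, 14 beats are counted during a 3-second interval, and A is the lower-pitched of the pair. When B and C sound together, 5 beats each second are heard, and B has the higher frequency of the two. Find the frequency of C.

A–B: Beat frequency = 14/3 = 4.6667 Hz.
B is above A, so f_B = 626 + 4.6667 = 630.6667 Hz.
C is below B, so f_C = 630.6667 − 5 = 625.6667 Hz.

625.6667 Hz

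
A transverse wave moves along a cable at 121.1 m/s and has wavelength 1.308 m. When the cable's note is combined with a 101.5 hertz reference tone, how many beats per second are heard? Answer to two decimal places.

Source frequency f = v/λ = 121.1/1.308 = 92.5841 Hz.
f_beat = |92.5841 − 101.5| = 8.92 Hz.

8.92 Hz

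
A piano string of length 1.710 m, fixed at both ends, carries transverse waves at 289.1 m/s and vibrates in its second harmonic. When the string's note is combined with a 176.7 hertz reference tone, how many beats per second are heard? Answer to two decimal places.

For a string fixed at both ends, f_n = n·v/(2L) = 2·289.1/(2·1.710) = 169.0643 Hz.
f_beat = |169.0643 − 176.7| = 7.64 Hz.

7.64 Hz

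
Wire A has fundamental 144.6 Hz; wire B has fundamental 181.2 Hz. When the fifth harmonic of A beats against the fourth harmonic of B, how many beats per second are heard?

Fifth harmonic of the first: 5·144.6 = 723.0 Hz.
Fourth harmonic of the second: 4·181.2 = 724.8 Hz.
f_beat = |723.0 − 724.8| = 1.8 Hz.

1.8 Hz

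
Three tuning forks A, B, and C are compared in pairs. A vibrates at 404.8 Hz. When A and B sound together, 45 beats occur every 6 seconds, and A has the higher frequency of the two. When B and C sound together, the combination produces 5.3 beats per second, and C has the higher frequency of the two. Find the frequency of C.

402.6 Hz

A–B: Beat frequency = 45/6 = 7.5 Hz.
B is below A, so f_B = 404.8 − 7.5 = 397.3 Hz.
C is above B, so f_C = 397.3 + 5.3 = 402.6 Hz.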